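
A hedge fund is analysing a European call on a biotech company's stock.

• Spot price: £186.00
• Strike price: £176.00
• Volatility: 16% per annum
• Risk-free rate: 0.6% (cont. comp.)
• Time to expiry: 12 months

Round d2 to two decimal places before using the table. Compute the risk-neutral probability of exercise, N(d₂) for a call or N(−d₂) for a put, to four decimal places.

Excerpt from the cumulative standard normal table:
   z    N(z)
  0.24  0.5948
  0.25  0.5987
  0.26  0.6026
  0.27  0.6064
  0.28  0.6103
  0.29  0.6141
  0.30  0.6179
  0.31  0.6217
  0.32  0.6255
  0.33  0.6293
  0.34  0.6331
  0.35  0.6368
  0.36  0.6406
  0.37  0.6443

T = 1;  σ√T = 0.1600
d₁ = [ln(186/176) + (0.006 + ½·0.16²)·1] / (σ√T) = (0.0553 + 0.0188) / 0.1600 = 0.4629 which rounds to 0.46
d₂ = 0.4629 − 0.1600 = 0.3029 which rounds to 0.30
Risk-neutral Pr[S_T > K] = N(d₂) = N(0.30) = 0.6179

0.6179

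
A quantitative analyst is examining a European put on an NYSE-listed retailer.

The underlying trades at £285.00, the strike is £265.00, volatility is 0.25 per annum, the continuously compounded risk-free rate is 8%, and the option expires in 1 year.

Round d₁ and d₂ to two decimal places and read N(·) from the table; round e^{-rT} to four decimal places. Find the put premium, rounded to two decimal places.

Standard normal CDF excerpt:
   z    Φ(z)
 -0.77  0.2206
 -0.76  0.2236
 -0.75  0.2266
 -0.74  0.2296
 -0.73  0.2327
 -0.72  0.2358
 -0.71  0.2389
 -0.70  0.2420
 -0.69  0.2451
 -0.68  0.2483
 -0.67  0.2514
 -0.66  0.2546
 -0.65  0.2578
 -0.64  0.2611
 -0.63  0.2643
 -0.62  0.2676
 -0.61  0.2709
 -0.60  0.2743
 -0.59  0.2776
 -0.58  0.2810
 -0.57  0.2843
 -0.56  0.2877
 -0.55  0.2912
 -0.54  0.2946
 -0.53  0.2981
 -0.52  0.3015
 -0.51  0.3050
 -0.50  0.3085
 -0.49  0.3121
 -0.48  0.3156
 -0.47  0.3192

σ√T = 0.25·√1 = 0.2500
d₁ = [ln(285/265) + (0.08 + 0.25²/2)·1] / 0.2500 = [0.0728 + 0.1113] / 0.2500 = 0.7360 ≈ 0.74
d₂ = d₁ − σ√T = 0.7360 − 0.2500 = 0.4860 ≈ 0.49
e^(−rT) = e^(−0.08·1) = 0.9231
P = 265·0.9231·N(-0.49) − 285·N(-0.74) = 265·0.9231·0.3121 − 285·0.2296 = 76.3464 − 65.4360 = 10.9104

£10.91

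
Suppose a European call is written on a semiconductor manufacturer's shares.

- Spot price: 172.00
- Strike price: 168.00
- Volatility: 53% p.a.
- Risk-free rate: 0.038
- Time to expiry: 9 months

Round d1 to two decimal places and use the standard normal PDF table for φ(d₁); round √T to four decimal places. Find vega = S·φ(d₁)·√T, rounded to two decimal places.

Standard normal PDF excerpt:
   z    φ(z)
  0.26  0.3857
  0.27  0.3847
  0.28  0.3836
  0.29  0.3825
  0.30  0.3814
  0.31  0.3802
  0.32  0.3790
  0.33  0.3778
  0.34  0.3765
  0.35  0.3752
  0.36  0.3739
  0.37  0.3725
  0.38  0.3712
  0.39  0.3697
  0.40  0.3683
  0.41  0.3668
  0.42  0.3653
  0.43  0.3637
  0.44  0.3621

T = 0.75;  σ√T = 0.4590
d₁ = [ln(172/168) + (0.038 + 0.53²/2)·0.75] / 0.4590 = [0.0235 + 0.1338] / 0.4590 = 0.3429 → 0.34
√T = √0.75 = 0.8660
φ(d₁) = φ(0.34) = 0.3765
vega = S·φ(d₁)·√T = 172·0.3765·0.8660 = 56.0804
(Vega is the same for a European call and put with the same parameters.)

56.08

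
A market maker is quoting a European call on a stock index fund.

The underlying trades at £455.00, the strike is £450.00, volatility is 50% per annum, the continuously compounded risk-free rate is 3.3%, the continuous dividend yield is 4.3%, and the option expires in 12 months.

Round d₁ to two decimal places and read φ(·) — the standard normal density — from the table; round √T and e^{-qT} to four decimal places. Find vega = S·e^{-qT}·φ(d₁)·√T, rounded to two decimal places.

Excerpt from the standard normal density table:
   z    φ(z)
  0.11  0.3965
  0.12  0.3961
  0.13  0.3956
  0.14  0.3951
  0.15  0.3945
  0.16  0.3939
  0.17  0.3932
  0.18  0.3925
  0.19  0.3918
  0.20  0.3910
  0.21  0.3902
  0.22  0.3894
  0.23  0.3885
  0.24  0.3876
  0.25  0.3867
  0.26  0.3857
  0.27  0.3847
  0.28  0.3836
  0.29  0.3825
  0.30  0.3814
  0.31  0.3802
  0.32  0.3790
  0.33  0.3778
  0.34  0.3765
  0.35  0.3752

σ√T = 0.5·√1 = 0.5000
d₁ = [ln(455/450) + (0.033 − 0.043 + 0.5²/2)·1] / 0.5000 = [0.0110 + 0.1150] / 0.5000 = 0.2521 ≈ 0.25
√T = √1 = 1.0000
φ(d₁) = φ(0.25) = 0.3867
exp(−qT) = exp(−0.043·1) = 0.9579
vega = S·exp(−qT)·φ(d₁)·√T = 455·0.9579·0.3867·1.0000 = 168.5411

168.54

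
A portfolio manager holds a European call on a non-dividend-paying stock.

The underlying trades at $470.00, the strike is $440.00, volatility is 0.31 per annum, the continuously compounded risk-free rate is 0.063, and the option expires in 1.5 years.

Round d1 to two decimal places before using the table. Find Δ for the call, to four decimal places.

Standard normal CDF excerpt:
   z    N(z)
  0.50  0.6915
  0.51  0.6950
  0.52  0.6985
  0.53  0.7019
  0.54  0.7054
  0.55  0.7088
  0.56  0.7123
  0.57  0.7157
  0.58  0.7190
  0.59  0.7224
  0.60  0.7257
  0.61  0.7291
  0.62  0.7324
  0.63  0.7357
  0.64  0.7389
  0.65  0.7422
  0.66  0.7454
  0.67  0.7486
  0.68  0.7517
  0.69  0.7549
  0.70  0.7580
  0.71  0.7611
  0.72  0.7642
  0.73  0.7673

0.7291

σ√T = 0.31 × 1.2247 = 0.3797
d₁ = [ln(470/440) + (0.063 + 0.31²/2)·1.5] / 0.3797 = [0.0660 + 0.1666] / 0.3797 = 0.6125 which rounds to 0.61
N(d₁) = N(0.61) = 0.7291
Δ_call = N(d₁) = 0.7291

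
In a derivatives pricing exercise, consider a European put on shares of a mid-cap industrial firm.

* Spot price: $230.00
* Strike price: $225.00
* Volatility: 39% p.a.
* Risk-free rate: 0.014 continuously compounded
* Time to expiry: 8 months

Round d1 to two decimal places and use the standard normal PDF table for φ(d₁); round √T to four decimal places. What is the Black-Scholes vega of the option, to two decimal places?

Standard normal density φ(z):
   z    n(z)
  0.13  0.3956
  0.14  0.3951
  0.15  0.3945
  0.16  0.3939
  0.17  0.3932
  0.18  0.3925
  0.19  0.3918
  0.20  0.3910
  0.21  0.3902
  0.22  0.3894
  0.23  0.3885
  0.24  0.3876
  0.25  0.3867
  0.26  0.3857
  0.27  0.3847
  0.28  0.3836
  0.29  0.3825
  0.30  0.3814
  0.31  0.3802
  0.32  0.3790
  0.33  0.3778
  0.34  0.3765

σ√T = 0.39·√0.6667 = 0.3184
d₁ = [ln(230/225) + (0.014 + 0.39²/2)·0.6667] / 0.3184 = [0.0220 + 0.0600] / 0.3184 = 0.2575 which rounds to 0.26
√T = √0.6667 = 0.8165
φ(d₁) = φ(0.26) = 0.3857
vega = S·φ(d₁)·√T = 230·0.3857·0.8165 = 72.4325
(Call and put vega coincide under Black-Scholes.)

72.43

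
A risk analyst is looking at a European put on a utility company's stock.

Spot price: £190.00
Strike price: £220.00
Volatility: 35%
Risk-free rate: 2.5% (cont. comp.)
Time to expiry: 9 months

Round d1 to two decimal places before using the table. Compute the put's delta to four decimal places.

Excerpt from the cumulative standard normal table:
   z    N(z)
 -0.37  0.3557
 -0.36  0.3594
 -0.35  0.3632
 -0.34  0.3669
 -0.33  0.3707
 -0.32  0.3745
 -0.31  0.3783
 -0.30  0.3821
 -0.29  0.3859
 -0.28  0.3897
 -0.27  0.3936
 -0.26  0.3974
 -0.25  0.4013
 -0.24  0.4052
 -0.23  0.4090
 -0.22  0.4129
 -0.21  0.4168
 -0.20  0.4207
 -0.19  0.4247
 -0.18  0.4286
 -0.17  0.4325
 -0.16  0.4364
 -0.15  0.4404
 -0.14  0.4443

-0.6064

T = 0.75;  σ√T = 0.3031
ln(S/K) + (r + σ²/2)T = ln(190/220) + (0.025 + 0.35²/2)·0.75 = -0.1466 + 0.0647 = -0.0819
d₁ = -0.0819 / 0.3031 = -0.2703 ⇒ -0.27
N(d₁) = N(-0.27) = 0.3936
Δ_put = N(d₁) − 1 = 0.3936 − 1 = -0.6064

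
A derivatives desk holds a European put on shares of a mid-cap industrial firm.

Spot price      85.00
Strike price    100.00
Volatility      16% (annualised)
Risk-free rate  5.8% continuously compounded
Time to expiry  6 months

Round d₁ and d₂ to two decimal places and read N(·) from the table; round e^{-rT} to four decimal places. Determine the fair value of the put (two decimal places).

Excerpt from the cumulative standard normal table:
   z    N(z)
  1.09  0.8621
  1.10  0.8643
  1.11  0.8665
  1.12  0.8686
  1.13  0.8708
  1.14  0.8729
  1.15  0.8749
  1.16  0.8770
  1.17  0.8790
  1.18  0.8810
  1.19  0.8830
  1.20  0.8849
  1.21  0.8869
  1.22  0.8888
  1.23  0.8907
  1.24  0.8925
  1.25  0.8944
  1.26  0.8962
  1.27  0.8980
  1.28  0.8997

σ√T = 0.16 × 0.7071 = 0.1131
d₁ = [ln(85/100) + (0.058 + ½·0.16²)·0.5] / (σ√T) = (-0.1625 + 0.0354) / 0.1131 = -1.1236 → -1.12
d₂ = -1.1236 − 0.1131 = -1.2367 → -1.24
exp(−rT) = exp(−0.058·0.5) = 0.9714
N(−d₂) = N(1.24) = 0.8925;  N(−d₁) = N(1.12) = 0.8686
P = 100·0.9714·0.8925 − 85·0.8686 = 86.6975 − 73.8310 = 12.8665

12.87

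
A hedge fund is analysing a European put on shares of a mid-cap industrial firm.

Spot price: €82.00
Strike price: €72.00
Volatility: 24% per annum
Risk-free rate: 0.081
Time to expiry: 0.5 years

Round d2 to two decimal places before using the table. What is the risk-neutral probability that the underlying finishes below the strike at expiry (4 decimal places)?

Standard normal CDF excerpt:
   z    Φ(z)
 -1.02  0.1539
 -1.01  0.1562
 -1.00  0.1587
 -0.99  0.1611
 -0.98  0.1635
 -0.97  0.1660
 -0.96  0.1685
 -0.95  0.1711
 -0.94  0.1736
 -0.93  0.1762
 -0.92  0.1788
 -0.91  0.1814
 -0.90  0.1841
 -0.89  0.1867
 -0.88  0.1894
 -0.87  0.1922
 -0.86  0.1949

σ√T = 0.24·√0.5 = 0.1697
d₁ = [ln(82/72) + (0.081 + 0.24²/2)·0.5] / 0.1697 = [0.1301 + 0.0549] / 0.1697 = 1.0898 ≈ 1.09
d₂ = d₁ − σ√T = 1.0898 − 0.1697 = 0.9201 ≈ 0.92
Risk-neutral Pr[S_T < K] = N(−d₂) = N(-0.92) = 0.1788

0.1788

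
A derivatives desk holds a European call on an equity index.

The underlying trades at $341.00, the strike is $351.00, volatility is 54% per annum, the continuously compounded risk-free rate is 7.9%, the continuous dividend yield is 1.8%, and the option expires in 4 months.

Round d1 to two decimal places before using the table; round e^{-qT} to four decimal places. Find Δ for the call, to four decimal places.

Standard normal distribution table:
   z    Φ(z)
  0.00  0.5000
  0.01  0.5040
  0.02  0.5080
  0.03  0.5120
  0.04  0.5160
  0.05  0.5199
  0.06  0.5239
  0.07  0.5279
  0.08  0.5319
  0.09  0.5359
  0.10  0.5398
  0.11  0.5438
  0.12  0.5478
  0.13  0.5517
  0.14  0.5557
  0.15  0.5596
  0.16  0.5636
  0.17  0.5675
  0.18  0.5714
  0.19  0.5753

0.5484

T = 0.3333;  σ√T = 0.3118
d₁ = [ln(341/351) + (0.079 − 0.018 + 0.54²/2)·0.3333] / 0.3118 = [-0.0289 + 0.0689] / 0.3118 = 0.1284 ≈ 0.13
N(d₁) = N(0.13) = 0.5517
Δ_call = exp(−qT)·N(d₁) = 0.9940·0.5517 = 0.5484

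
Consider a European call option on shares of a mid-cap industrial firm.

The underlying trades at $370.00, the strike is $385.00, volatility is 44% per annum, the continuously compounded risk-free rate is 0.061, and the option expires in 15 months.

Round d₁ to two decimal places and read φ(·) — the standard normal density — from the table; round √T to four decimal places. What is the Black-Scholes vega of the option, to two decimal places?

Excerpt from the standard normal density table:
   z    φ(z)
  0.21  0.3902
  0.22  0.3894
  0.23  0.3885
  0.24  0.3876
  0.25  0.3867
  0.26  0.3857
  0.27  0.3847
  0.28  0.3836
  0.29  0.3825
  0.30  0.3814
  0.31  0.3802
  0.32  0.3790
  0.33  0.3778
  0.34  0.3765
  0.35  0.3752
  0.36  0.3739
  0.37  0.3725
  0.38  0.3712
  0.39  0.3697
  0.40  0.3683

156.78

σ√T = 0.44 × 1.1180 = 0.4919
ln(S/K) + (r + σ²/2)T = ln(370/385) + (0.061 + 0.44²/2)·1.25 = -0.0397 + 0.1972 = 0.1575
d₁ = 0.1575 / 0.4919 = 0.3202 ≈ 0.32
√T = √1.25 = 1.1180
φ(d₁) = φ(0.32) = 0.3790
vega = S·φ(d₁)·√T = 370·0.3790·1.1180 = 156.7771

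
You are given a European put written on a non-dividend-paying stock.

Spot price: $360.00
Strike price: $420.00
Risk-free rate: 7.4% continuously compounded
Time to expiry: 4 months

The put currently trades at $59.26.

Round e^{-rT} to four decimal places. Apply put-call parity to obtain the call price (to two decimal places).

$9.51

e^(−rT) = e^(−0.074·0.3333) = 0.9756
Put-call parity: C − P = S − K·e^(−rT) = 360 − 420·0.9756 = 360 − 409.7520 = -49.7520
C = P + (C − P) = 59.26 + (-49.7520) = 9.5080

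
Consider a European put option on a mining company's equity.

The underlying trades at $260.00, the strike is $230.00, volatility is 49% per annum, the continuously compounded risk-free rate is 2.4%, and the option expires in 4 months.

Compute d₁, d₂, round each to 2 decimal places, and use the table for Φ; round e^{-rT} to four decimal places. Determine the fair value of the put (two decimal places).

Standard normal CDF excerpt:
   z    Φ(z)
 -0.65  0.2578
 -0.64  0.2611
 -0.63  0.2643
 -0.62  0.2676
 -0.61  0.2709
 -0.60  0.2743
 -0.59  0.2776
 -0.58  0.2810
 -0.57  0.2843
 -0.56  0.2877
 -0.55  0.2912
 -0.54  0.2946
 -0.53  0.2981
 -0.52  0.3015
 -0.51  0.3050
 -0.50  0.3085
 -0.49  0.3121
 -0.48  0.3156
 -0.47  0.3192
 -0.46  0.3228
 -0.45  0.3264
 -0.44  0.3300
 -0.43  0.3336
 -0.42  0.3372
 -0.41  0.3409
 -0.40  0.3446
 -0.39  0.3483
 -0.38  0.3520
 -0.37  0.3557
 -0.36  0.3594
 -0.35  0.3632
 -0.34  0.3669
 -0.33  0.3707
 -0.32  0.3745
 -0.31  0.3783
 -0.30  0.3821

$14.13

T = 0.3333;  σ√T = 0.2829
d₁ = [ln(260/230) + (0.024 + 0.49²/2)·0.3333] / 0.2829 = [0.1226 + 0.0480] / 0.2829 = 0.6031 ⇒ 0.60
d₂ = d₁ − σ√T = 0.6031 − 0.2829 = 0.3202 ⇒ 0.32
exp(−rT) = exp(−0.024·0.3333) = 0.9920
P = 230·0.9920·N(-0.32) − 260·N(-0.60) = 230·0.9920·0.3745 − 260·0.2743 = 85.4459 − 71.3180 = 14.1279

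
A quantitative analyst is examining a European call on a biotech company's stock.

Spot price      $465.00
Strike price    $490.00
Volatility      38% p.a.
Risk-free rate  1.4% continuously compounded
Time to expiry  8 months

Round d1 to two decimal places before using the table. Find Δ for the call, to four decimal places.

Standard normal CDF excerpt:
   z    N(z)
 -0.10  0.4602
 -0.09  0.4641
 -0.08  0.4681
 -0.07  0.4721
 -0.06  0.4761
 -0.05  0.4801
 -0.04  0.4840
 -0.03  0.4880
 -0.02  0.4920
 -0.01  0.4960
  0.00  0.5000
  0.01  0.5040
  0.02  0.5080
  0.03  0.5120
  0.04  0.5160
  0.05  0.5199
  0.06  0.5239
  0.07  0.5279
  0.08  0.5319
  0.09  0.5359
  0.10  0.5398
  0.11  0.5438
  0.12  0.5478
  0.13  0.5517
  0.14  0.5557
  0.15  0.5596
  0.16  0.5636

T = 0.6667;  σ√T = 0.3103
d₁ = [ln(465/490) + (0.014 + ½·0.38²)·0.6667] / (σ√T) = (-0.0524 + 0.0575) / 0.3103 = 0.0164 ≈ 0.02
N(d₁) = N(0.02) = 0.5080
Δ_call = N(d₁) = 0.5080

0.5080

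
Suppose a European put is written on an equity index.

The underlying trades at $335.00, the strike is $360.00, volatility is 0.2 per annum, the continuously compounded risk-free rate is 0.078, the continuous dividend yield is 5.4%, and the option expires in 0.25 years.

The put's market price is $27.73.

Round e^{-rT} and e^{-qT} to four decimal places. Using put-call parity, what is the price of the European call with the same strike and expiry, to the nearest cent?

$5.19

e^(−qT) = e^(−0.054·0.25) = 0.9866;  e^(−rT) = e^(−0.078·0.25) = 0.9807
Put-call parity: C − P = S·e^(−qT) − K·e^(−rT) = 335·0.9866 − 360·0.9807 = 330.5110 − 353.0520 = -22.5410
C = P + (C − P) = 27.73 + (-22.5410) = 5.1890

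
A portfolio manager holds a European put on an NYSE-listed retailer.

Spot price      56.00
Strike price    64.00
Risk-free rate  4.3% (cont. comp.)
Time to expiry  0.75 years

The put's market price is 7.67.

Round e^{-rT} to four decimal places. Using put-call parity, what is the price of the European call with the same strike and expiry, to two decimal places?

1.70

exp(−rT) = exp(−0.043·0.75) = 0.9683
Put-call parity: C − P = S − K·e^(−rT) = 56 − 64·0.9683 = 56 − 61.9712 = -5.9712
C = P + (C − P) = 7.67 + (-5.9712) = 1.6988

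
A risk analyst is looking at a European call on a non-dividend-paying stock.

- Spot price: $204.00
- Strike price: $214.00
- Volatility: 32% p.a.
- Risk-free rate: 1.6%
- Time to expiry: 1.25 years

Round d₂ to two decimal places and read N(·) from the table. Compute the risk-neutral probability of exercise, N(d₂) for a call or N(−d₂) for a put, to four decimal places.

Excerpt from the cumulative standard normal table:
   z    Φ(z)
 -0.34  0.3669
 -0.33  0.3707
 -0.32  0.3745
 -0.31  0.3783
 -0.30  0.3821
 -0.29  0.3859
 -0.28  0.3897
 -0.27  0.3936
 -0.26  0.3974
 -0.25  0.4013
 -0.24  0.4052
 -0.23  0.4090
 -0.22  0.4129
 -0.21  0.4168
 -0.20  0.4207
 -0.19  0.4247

σ√T = 0.32 × 1.1180 = 0.3578
d₁ = [ln(204/214) + (0.016 + 0.32²/2)·1.25] / 0.3578 = [-0.0479 + 0.0840] / 0.3578 = 0.1010 which rounds to 0.10
d₂ = d₁ − σ√T = 0.1010 − 0.3578 = -0.2567 which rounds to -0.26
Risk-neutral Pr[S_T > K] = N(d₂) = N(-0.26) = 0.3974

0.3974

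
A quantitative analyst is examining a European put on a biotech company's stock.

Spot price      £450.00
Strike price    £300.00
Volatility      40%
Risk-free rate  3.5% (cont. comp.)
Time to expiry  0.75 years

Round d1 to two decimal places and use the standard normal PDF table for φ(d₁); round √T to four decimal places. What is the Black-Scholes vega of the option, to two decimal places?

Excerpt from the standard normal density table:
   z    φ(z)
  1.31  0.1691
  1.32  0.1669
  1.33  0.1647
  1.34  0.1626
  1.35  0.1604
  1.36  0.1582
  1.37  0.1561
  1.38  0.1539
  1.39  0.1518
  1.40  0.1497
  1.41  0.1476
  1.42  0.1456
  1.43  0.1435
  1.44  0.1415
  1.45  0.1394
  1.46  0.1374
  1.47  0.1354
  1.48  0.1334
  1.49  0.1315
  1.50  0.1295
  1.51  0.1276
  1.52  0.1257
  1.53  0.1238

56.74

σ√T = 0.4 × 0.8660 = 0.3464
ln(S/K) + (r + σ²/2)T = ln(450/300) + (0.035 + 0.4²/2)·0.75 = 0.4055 + 0.0863 = 0.4917
d₁ = 0.4917 / 0.3464 = 1.4195 ≈ 1.42
√T = √0.75 = 0.8660
φ(d₁) = φ(1.42) = 0.1456
vega = S·φ(d₁)·√T = 450·0.1456·0.8660 = 56.7403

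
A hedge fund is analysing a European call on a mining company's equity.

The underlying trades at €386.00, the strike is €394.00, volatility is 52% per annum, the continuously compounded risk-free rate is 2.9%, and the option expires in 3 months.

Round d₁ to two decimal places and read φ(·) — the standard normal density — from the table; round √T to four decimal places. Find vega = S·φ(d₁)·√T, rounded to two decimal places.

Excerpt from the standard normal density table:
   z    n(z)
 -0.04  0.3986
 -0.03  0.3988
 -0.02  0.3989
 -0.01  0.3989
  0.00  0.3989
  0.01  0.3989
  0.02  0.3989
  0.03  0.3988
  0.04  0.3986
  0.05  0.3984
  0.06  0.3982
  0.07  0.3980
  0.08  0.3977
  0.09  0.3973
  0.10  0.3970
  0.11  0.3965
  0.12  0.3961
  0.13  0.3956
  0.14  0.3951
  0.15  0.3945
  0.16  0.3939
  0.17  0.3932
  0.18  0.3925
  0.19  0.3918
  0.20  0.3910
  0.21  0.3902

T = 0.25;  σ√T = 0.2600
ln(S/K) + (r + σ²/2)T = ln(386/394) + (0.029 + 0.52²/2)·0.25 = -0.0205 + 0.0411 = 0.0205
d₁ = 0.0205 / 0.2600 = 0.0790 which rounds to 0.08
√T = √0.25 = 0.5000
φ(d₁) = φ(0.08) = 0.3977
vega = S·φ(d₁)·√T = 386·0.3977·0.5000 = 76.7561

76.76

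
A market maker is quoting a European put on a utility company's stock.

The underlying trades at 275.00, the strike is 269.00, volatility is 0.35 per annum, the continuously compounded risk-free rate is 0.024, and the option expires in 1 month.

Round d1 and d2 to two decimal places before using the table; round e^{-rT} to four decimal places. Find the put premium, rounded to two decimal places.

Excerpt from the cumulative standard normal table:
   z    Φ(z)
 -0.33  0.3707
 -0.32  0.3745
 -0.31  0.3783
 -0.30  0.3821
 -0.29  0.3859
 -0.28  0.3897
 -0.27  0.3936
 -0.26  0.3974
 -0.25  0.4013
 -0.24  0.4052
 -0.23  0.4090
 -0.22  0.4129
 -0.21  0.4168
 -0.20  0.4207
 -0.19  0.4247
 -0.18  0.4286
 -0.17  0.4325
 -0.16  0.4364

7.89

T = 0.08333;  σ√T = 0.1010
d₁ = [ln(275/269) + (0.024 + ½·0.35²)·0.08333] / (σ√T) = (0.0221 + 0.0071) / 0.1010 = 0.2886 ⇒ 0.29
d₂ = 0.2886 − 0.1010 = 0.1876 ⇒ 0.19
e^(−rT) = e^(−0.024·0.08333) = 0.9980
P = 269·0.9980·N(-0.19) − 275·N(-0.29) = 269·0.9980·0.4247 − 275·0.3859 = 114.0158 − 106.1225 = 7.8933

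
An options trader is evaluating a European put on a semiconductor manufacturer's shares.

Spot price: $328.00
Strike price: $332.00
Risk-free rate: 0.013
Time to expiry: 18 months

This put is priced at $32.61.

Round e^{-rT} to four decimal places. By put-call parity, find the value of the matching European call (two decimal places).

exp(−rT) = exp(−0.013·1.5) = 0.9807
Put-call parity: C − P = S − K·e^(−rT) = 328 − 332·0.9807 = 328 − 325.5924 = 2.4076
C = P + (C − P) = 32.61 + (2.4076) = 35.0176

$35.02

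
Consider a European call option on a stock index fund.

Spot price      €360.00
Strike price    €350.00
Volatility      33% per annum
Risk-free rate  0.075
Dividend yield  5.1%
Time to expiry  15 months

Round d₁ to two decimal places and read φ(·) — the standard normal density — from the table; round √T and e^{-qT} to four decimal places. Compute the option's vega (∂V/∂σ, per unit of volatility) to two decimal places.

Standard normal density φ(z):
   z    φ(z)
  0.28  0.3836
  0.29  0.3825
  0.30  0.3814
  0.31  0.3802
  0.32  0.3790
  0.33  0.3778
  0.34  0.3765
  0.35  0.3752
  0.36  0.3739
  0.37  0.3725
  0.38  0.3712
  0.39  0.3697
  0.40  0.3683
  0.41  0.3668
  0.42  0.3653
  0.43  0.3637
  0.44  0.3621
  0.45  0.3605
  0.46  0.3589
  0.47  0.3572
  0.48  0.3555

T = 1.25;  σ√T = 0.3690
ln(S/K) + (r − q + σ²/2)T = ln(360/350) + (0.075 − 0.051 + 0.33²/2)·1.25 = 0.0282 + 0.0981 = 0.1262
d₁ = 0.1262 / 0.3690 = 0.3421 ⇒ 0.34
√T = √1.25 = 1.1180
φ(d₁) = φ(0.34) = 0.3765
e^(−qT) = e^(−0.051·1.25) = 0.9382
vega = S·e^(−qT)·φ(d₁)·√T = 360·0.9382·0.3765·1.1180 = 142.1689
(Call and put vega coincide under Black-Scholes.)

142.17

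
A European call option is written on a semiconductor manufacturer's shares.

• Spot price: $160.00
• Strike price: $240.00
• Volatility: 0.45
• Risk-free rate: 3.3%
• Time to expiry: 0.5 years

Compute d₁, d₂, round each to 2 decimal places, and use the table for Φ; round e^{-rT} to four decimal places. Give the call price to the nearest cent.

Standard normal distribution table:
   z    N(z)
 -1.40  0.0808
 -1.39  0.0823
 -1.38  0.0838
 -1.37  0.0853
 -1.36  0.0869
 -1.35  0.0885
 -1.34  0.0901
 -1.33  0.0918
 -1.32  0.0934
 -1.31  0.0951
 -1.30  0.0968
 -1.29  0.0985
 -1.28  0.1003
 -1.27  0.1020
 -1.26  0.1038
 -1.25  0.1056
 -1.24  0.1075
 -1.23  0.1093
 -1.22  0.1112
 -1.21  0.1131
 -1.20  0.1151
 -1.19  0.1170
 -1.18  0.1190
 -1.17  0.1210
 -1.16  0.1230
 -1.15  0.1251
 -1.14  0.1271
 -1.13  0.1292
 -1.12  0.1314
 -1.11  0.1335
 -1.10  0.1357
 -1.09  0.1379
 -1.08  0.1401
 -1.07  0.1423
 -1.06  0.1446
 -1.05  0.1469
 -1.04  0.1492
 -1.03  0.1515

σ√T = 0.45 × 0.7071 = 0.3182
d₁ = [ln(160/240) + (0.033 + 0.45²/2)·0.5] / 0.3182 = [-0.4055 + 0.0671] / 0.3182 = -1.0633 ⇒ -1.06
d₂ = d₁ − σ√T = -1.0633 − 0.3182 = -1.3815 ⇒ -1.38
exp(−rT) = exp(−0.033·0.5) = 0.9836
N(d₁) = N(-1.06) = 0.1446;  N(d₂) = N(-1.38) = 0.0838
C = 160·0.1446 − 240·0.9836·0.0838 = 23.1360 − 19.7822 = 3.3538

$3.35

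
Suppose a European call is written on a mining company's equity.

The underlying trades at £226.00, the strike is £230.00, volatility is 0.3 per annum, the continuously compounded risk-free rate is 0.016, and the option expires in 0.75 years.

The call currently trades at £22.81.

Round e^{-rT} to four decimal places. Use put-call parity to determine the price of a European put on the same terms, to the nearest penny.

exp(−rT) = exp(−0.016·0.75) = 0.9881
Put-call parity: C − P = S − K·e^(−rT) = 226 − 230·0.9881 = 226 − 227.2630 = -1.2630
P = C − (C − P) = 22.81 − (-1.2630) = 24.0730

£24.07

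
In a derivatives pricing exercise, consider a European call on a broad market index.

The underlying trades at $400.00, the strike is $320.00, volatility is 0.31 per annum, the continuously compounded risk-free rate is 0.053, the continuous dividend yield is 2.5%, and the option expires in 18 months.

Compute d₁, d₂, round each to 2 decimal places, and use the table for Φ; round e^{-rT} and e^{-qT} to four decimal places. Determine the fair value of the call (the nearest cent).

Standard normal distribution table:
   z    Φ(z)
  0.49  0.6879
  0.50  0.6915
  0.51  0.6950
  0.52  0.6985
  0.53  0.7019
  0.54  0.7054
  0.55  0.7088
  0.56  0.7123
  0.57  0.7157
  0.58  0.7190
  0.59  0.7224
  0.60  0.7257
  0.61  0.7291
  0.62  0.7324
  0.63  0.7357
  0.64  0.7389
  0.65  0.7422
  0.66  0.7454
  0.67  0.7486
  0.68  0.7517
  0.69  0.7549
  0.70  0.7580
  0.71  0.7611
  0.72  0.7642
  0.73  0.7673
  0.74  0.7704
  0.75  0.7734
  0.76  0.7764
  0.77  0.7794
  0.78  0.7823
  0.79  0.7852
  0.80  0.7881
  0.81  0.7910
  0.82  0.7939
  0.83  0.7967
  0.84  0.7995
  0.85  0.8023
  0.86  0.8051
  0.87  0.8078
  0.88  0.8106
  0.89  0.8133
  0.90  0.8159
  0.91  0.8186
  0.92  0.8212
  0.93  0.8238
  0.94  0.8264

σ√T = 0.31·√1.5 = 0.3797
d₁ = [ln(400/320) + (0.053 − 0.025 + 0.31²/2)·1.5] / 0.3797 = [0.2231 + 0.1141] / 0.3797 = 0.8882 ≈ 0.89
d₂ = d₁ − σ√T = 0.8882 − 0.3797 = 0.5085 ≈ 0.51
e^(−qT) = e^(−0.025·1.5) = 0.9632;  e^(−rT) = e^(−0.053·1.5) = 0.9236
N(d₁) = N(0.89) = 0.8133;  N(d₂) = N(0.51) = 0.6950
C = 400·0.9632·0.8133 − 320·0.9236·0.6950 = 313.3482 − 205.4086 = 107.9396

$107.94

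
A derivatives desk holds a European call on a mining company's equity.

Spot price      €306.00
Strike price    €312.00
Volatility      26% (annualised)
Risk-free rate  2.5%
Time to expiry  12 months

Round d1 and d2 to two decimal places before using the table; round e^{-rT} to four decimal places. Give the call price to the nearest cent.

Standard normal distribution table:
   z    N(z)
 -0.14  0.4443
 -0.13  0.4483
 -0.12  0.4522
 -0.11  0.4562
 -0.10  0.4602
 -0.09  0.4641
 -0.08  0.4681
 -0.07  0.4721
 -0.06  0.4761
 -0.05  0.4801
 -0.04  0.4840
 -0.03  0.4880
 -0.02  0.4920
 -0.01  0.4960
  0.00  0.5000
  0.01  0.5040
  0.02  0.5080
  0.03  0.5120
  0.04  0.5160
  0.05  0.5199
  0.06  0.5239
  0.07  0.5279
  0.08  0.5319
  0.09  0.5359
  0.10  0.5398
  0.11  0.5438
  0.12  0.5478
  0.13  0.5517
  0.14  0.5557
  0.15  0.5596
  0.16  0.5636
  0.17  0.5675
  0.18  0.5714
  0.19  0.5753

σ√T = 0.26 × 1.0000 = 0.2600
d₁ = [ln(306/312) + (0.025 + ½·0.26²)·1] / (σ√T) = (-0.0194 + 0.0588) / 0.2600 = 0.1515 ≈ 0.15
d₂ = 0.1515 − 0.2600 = -0.1085 ≈ -0.11
exp(−rT) = exp(−0.025·1) = 0.9753
N(d₁) = N(0.15) = 0.5596;  N(d₂) = N(-0.11) = 0.4562
C = 306·0.5596 − 312·0.9753·0.4562 = 171.2376 − 138.8187 = 32.4189

€32.42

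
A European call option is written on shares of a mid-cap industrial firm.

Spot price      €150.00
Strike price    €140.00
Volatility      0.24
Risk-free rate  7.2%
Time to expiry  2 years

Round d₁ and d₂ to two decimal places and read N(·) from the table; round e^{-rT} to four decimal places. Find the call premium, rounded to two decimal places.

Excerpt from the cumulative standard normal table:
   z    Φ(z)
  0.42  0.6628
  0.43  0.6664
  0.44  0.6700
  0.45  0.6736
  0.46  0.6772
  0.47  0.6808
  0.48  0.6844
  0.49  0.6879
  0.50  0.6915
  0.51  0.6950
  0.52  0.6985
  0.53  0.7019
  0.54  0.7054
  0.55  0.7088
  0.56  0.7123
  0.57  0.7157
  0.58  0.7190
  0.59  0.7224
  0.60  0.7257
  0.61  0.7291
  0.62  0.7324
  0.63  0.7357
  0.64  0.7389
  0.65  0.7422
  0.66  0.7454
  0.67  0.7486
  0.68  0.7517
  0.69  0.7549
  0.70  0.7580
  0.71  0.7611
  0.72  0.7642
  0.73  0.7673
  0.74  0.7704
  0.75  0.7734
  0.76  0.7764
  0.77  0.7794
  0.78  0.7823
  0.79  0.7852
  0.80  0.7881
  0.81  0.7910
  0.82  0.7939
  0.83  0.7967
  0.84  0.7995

€36.12

σ√T = 0.24·√2 = 0.3394
d₁ = [ln(150/140) + (0.072 + 0.24²/2)·2] / 0.3394 = [0.0690 + 0.2016] / 0.3394 = 0.7972 ⇒ 0.80
d₂ = d₁ − σ√T = 0.7972 − 0.3394 = 0.4578 ⇒ 0.46
e^(−rT) = e^(−0.072·2) = 0.8659
C = 150·N(0.80) − 140·0.8659·N(0.46) = 150·0.7881 − 140·0.8659·0.6772 = 118.2150 − 82.0942 = 36.1208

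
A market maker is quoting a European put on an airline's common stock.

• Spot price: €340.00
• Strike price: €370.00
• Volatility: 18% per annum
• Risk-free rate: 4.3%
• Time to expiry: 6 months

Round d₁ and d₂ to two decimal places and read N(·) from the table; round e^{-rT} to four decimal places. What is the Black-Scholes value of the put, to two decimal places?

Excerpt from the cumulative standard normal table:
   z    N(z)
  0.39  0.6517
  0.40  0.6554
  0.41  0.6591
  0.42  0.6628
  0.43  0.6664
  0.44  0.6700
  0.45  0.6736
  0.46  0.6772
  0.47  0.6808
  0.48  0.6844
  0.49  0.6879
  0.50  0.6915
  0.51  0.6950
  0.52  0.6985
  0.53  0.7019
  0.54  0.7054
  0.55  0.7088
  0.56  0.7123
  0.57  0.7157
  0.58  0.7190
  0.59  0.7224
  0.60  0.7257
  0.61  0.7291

€31.36

T = 0.5;  σ√T = 0.1273
ln(S/K) + (r + σ²/2)T = ln(340/370) + (0.043 + 0.18²/2)·0.5 = -0.0846 + 0.0296 = -0.0550
d₁ = -0.0550 / 0.1273 = -0.4318 ≈ -0.43
d₂ = d₁ − σ√T = -0.4318 − 0.1273 = -0.5591 ≈ -0.56
exp(−rT) = exp(−0.043·0.5) = 0.9787
N(−d₂) = N(0.56) = 0.7123;  N(−d₁) = N(0.43) = 0.6664
P = 370·0.9787·0.7123 − 340·0.6664 = 257.9374 − 226.5760 = 31.3614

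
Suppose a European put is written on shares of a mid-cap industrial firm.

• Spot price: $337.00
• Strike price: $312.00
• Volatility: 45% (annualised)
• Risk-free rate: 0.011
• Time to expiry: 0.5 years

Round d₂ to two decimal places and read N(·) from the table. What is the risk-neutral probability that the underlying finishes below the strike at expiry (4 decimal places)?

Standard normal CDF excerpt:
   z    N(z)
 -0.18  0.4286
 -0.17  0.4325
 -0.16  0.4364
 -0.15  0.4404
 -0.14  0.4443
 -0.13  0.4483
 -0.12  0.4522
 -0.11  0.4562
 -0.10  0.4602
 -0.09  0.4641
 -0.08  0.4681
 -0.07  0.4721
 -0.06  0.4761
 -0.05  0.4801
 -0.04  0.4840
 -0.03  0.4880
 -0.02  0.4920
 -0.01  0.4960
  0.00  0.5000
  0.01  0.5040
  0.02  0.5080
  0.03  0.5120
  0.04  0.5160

0.4602

σ√T = 0.45·√0.5 = 0.3182
ln(S/K) + (r + σ²/2)T = ln(337/312) + (0.011 + 0.45²/2)·0.5 = 0.0771 + 0.0561 = 0.1332
d₁ = 0.1332 / 0.3182 = 0.4186 which rounds to 0.42
d₂ = d₁ − σ√T = 0.4186 − 0.3182 = 0.1004 which rounds to 0.10
Risk-neutral Pr[S_T < K] = N(−d₂) = N(-0.10) = 0.4602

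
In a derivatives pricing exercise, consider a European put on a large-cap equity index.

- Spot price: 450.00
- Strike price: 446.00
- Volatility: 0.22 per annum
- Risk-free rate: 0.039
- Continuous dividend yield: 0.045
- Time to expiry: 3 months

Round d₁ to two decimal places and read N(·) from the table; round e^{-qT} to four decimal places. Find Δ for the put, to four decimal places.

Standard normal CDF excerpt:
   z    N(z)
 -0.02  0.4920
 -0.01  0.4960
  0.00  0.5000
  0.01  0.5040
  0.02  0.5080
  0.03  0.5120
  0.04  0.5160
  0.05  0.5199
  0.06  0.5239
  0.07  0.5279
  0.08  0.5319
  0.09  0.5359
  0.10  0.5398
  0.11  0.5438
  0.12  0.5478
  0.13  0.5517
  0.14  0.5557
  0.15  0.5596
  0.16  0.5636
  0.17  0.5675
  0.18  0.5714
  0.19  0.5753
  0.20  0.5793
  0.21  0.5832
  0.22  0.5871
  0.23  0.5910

-0.4471

σ√T = 0.22 × 0.5000 = 0.1100
d₁ = [ln(450/446) + (0.039 − 0.045 + ½·0.22²)·0.25] / (σ√T) = (0.0089 + 0.0046) / 0.1100 = 0.1225 ⇒ 0.12
N(d₁) = N(0.12) = 0.5478
Δ_put = e^(−qT)·(N(d₁) − 1) = 0.9888·(0.5478 − 1) = -0.4471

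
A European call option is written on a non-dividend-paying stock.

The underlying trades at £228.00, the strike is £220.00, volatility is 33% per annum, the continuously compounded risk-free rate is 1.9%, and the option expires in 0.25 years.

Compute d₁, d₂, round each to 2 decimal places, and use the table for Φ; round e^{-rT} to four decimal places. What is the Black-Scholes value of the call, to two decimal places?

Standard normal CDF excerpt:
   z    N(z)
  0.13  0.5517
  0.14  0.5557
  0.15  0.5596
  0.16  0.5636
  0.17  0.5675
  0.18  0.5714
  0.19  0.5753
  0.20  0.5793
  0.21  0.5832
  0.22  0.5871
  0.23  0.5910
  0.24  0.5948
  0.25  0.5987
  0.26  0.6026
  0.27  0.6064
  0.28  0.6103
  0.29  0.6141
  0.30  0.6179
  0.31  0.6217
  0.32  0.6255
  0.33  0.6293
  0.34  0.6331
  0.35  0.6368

σ√T = 0.33·√0.25 = 0.1650
d₁ = [ln(228/220) + (0.019 + 0.33²/2)·0.25] / 0.1650 = [0.0357 + 0.0184] / 0.1650 = 0.3278 ≈ 0.33
d₂ = d₁ − σ√T = 0.3278 − 0.1650 = 0.1628 ≈ 0.16
e^(−rT) = e^(−0.019·0.25) = 0.9953
N(d₁) = N(0.33) = 0.6293;  N(d₂) = N(0.16) = 0.5636
C = 228·0.6293 − 220·0.9953·0.5636 = 143.4804 − 123.4092 = 20.0712

£20.07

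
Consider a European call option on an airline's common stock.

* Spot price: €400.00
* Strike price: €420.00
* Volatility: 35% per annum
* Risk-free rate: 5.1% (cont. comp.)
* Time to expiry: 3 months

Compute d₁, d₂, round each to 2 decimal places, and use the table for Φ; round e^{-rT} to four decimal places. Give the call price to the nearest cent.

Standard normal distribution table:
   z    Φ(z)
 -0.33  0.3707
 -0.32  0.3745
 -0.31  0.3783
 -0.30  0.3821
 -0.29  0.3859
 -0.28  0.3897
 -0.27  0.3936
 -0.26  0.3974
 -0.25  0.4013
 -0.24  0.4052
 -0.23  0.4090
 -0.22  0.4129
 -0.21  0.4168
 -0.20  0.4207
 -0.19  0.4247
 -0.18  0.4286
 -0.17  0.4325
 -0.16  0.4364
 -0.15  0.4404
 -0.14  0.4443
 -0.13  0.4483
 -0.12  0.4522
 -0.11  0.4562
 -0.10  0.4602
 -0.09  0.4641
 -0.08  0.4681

σ√T = 0.35 × 0.5000 = 0.1750
d₁ = [ln(400/420) + (0.051 + ½·0.35²)·0.25] / (σ√T) = (-0.0488 + 0.0281) / 0.1750 = -0.1184 ⇒ -0.12
d₂ = -0.1184 − 0.1750 = -0.2934 ⇒ -0.29
e^(−rT) = e^(−0.051·0.25) = 0.9873
C = 400·N(-0.12) − 420·0.9873·N(-0.29) = 400·0.4522 − 420·0.9873·0.3859 = 180.8800 − 160.0196 = 20.8604

€20.86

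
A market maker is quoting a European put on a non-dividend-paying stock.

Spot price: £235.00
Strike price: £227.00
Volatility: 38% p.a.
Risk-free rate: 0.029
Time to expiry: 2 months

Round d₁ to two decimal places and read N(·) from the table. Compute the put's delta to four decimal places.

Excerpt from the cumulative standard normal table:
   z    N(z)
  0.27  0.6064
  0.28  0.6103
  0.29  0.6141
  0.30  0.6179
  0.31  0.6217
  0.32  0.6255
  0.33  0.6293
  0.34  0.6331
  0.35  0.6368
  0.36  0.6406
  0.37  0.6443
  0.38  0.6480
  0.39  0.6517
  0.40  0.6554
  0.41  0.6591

-0.3707

σ√T = 0.38·√0.1667 = 0.1551
d₁ = [ln(235/227) + (0.029 + 0.38²/2)·0.1667] / 0.1551 = [0.0346 + 0.0169] / 0.1551 = 0.3320 ⇒ 0.33
N(d₁) = N(0.33) = 0.6293
Δ_put = N(d₁) − 1 = 0.6293 − 1 = -0.3707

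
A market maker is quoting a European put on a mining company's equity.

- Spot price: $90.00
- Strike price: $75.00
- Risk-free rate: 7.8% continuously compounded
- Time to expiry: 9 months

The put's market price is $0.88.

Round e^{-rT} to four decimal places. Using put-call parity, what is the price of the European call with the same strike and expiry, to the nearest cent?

e^(−rT) = e^(−0.078·0.75) = 0.9432
Put-call parity: C − P = S − K·e^(−rT) = 90 − 75·0.9432 = 90 − 70.7400 = 19.2600
C = P + (C − P) = 0.88 + (19.2600) = 20.1400

$20.14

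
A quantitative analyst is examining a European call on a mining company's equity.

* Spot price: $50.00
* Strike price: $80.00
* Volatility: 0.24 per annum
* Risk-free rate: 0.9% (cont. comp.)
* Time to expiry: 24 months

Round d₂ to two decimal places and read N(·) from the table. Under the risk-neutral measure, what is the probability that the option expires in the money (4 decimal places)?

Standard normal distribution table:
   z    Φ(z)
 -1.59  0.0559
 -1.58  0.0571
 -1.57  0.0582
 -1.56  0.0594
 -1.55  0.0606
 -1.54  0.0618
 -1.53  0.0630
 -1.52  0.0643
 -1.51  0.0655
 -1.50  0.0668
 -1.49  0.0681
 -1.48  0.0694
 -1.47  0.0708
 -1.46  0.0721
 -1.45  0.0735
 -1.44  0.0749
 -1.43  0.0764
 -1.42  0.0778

0.0668

σ√T = 0.24 × 1.4142 = 0.3394
d₁ = [ln(50/80) + (0.009 + ½·0.24²)·2] / (σ√T) = (-0.4700 + 0.0756) / 0.3394 = -1.1620 ≈ -1.16
d₂ = -1.1620 − 0.3394 = -1.5014 ≈ -1.50
Risk-neutral Pr[S_T > K] = N(d₂) = N(-1.50) = 0.0668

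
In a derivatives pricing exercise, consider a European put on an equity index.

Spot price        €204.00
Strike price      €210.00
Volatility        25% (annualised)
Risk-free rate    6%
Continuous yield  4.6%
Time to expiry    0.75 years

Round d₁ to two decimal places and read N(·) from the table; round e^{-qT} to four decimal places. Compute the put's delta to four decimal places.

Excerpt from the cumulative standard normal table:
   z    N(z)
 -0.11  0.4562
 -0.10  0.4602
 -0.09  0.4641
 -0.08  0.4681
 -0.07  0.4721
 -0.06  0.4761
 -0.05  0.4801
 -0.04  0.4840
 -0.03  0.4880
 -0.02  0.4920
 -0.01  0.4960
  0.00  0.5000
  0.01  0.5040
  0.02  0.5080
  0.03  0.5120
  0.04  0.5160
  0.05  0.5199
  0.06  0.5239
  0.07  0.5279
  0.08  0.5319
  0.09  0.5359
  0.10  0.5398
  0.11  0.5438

σ√T = 0.25 × 0.8660 = 0.2165
d₁ = [ln(204/210) + (0.06 − 0.046 + ½·0.25²)·0.75] / (σ√T) = (-0.0290 + 0.0339) / 0.2165 = 0.0229 → 0.02
N(d₁) = N(0.02) = 0.5080
Δ_put = e^(−qT)·(N(d₁) − 1) = 0.9661·(0.5080 − 1) = -0.4753

-0.4753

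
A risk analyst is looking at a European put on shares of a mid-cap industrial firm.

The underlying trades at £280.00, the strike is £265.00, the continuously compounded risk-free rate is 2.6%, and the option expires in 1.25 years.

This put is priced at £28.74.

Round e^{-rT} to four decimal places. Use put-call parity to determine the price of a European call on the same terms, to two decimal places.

£52.22

exp(−rT) = exp(−0.026·1.25) = 0.9680
Put-call parity: C − P = S − K·e^(−rT) = 280 − 265·0.9680 = 280 − 256.5200 = 23.4800
C = P + (C − P) = 28.74 + (23.4800) = 52.2200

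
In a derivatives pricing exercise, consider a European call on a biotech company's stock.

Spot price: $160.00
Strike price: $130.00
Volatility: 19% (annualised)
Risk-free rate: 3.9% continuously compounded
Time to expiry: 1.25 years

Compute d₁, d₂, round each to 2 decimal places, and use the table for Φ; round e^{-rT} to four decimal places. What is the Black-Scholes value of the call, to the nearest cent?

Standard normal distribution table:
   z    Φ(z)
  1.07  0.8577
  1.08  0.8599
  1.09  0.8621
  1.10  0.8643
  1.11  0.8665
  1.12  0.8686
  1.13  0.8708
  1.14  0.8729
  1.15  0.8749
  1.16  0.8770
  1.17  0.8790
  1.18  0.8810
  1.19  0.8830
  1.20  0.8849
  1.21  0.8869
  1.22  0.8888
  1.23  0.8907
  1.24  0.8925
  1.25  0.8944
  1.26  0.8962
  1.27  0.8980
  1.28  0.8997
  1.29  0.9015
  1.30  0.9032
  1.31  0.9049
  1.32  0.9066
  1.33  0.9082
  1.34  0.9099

$37.77

σ√T = 0.19·√1.25 = 0.2124
d₁ = [ln(160/130) + (0.039 + 0.19²/2)·1.25] / 0.2124 = [0.2076 + 0.0713] / 0.2124 = 1.3132 → 1.31
d₂ = d₁ − σ√T = 1.3132 − 0.2124 = 1.1007 → 1.10
e^(−rT) = e^(−0.039·1.25) = 0.9524
N(d₁) = N(1.31) = 0.9049;  N(d₂) = N(1.10) = 0.8643
C = 160·0.9049 − 130·0.9524·0.8643 = 144.7840 − 107.0107 = 37.7733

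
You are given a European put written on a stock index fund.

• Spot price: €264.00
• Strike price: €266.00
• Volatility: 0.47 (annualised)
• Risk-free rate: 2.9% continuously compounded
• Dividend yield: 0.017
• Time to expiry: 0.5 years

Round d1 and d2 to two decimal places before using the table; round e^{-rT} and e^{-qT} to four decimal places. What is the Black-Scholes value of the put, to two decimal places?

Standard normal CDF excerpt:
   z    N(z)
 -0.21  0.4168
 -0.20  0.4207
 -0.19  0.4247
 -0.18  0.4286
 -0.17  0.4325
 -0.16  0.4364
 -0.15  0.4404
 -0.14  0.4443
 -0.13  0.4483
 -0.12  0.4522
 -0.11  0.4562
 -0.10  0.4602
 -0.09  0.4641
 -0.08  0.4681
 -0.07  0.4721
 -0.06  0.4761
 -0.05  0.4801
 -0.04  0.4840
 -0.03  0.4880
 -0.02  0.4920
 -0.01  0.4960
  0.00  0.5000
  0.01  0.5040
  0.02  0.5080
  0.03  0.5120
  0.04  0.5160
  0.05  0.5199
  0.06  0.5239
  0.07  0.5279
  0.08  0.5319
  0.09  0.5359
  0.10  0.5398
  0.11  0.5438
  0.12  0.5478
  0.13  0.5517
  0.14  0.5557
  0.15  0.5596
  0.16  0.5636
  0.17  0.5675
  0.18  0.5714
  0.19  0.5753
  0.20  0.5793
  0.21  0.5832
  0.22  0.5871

€34.55

T = 0.5;  σ√T = 0.3323
d₁ = [ln(264/266) + (0.029 − 0.017 + 0.47²/2)·0.5] / 0.3323 = [-0.0075 + 0.0612] / 0.3323 = 0.1615 ≈ 0.16
d₂ = d₁ − σ√T = 0.1615 − 0.3323 = -0.1708 ≈ -0.17
e^(−qT) = e^(−0.017·0.5) = 0.9915;  e^(−rT) = e^(−0.029·0.5) = 0.9856
N(−d₂) = N(0.17) = 0.5675;  N(−d₁) = N(-0.16) = 0.4364
P = 266·0.9856·0.5675 − 264·0.9915·0.4364 = 148.7812 − 114.2303 = 34.5509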